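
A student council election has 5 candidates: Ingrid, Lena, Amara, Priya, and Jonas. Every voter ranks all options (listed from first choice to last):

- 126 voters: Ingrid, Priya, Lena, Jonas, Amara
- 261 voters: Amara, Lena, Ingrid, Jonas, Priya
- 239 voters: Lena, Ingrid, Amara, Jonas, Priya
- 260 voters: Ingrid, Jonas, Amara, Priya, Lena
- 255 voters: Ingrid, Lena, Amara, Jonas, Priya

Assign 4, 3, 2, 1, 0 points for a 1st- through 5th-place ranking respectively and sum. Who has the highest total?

Ingrid: 126·4 + 261·2 + 239·3 + 260·4 + 255·4 = 3803
Lena: 126·2 + 261·3 + 239·4 + 260·0 + 255·3 = 2756
Amara: 126·0 + 261·4 + 239·2 + 260·2 + 255·2 = 2552
Priya: 126·3 + 261·0 + 239·0 + 260·1 + 255·0 = 638
Jonas: 126·1 + 261·1 + 239·1 + 260·3 + 255·1 = 1661
Ingrid has the highest Borda score (3803).

Ingrid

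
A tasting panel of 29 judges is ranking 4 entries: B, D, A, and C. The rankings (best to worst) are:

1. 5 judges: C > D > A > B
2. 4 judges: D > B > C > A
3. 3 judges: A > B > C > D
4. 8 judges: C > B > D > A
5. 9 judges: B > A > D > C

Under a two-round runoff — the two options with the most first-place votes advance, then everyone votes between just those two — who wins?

Round 1 first-place votes: B 9, D 4, A 3, C 13.
C and B advance.
Runoff: C is preferred to B by 13 voters; B by 16.
B wins the runoff.

B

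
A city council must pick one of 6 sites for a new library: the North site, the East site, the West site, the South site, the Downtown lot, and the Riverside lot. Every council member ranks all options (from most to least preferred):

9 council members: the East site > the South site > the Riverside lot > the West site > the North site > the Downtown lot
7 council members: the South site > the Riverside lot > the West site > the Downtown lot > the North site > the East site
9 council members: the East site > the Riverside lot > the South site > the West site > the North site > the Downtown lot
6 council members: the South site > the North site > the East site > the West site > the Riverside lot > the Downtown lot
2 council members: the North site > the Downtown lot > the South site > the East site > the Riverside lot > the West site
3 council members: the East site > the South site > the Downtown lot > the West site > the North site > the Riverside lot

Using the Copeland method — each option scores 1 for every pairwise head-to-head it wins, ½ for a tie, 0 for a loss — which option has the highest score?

the North site: beats the Downtown lot; loses to the East site, the West site, the South site, and the Riverside lot → score 1.
the East site: beats the North site, the West site, the South site, the Downtown lot, and the Riverside lot → score 5.
the West site: beats the North site and the Downtown lot; loses to the East site, the South site, and the Riverside lot → score 2.
the South site: beats the North site, the West site, the Downtown lot, and the Riverside lot; loses to the East site → score 4.
the Downtown lot: loses to the North site, the East site, the West site, the South site, and the Riverside lot → score 0.
the Riverside lot: beats the North site, the West site, and the Downtown lot; loses to the East site and the South site → score 3.
the East site has the best pairwise record.

the East site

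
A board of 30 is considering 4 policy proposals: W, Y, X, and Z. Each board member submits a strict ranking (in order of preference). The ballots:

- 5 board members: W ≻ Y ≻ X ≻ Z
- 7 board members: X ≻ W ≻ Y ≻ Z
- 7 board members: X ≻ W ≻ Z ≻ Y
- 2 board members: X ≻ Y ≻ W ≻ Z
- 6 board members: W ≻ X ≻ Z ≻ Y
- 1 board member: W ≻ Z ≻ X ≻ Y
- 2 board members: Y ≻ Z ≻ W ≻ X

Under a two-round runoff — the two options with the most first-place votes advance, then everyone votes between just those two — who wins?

X

Round 1 first-place votes: W 12, Y 2, X 16, Z 0.
X and W advance.
Runoff: X is preferred to W by 16 voters; W by 14.
X wins the runoff.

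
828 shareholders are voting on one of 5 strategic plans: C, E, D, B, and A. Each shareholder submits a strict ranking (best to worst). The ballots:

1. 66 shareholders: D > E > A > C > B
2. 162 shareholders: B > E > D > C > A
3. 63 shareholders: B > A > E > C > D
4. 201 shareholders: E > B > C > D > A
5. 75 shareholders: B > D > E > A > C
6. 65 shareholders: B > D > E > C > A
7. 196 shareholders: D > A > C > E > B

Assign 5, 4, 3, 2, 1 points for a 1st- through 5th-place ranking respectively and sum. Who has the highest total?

C: 66·2 + 162·2 + 63·2 + 201·3 + 75·1 + 65·2 + 196·3 = 1978
E: 66·4 + 162·4 + 63·3 + 201·5 + 75·3 + 65·3 + 196·2 = 2918
D: 66·5 + 162·3 + 63·1 + 201·2 + 75·4 + 65·4 + 196·5 = 2821
B: 66·1 + 162·5 + 63·5 + 201·4 + 75·5 + 65·5 + 196·1 = 2891
A: 66·3 + 162·1 + 63·4 + 201·1 + 75·2 + 65·1 + 196·4 = 1812
E has the highest Borda score (2918).

E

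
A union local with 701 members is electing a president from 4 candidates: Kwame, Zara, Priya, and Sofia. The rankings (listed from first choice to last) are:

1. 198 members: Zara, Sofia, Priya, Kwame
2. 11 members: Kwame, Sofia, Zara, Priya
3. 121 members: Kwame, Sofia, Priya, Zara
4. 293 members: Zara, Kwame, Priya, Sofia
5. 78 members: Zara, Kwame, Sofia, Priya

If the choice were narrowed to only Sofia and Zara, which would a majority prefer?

Zara

Voters preferring Sofia to Zara: 132; preferring Zara to Sofia: 569.
Zara wins the head-to-head.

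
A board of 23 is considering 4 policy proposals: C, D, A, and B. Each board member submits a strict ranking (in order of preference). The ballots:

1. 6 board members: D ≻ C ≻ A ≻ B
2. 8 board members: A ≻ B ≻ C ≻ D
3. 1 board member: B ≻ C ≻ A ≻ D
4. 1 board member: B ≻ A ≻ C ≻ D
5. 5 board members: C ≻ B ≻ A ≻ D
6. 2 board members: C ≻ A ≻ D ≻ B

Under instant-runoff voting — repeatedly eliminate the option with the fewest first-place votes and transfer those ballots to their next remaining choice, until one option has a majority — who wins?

Round 1: C 7, D 6, A 8, B 2. Eliminate B.
Round 2: C 8, D 6, A 9. Eliminate D.
Round 3: C 14, A 9. C has a majority.

C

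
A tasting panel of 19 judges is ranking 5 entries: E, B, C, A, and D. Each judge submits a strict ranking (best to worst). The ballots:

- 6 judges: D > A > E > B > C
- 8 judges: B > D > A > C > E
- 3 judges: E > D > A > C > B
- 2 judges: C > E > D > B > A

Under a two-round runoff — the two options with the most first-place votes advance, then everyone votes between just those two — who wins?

D

Round 1 first-place votes: E 3, B 8, C 2, A 0, D 6.
B and D advance.
Runoff: B is preferred to D by 8 voters; D by 11.
D wins the runoff.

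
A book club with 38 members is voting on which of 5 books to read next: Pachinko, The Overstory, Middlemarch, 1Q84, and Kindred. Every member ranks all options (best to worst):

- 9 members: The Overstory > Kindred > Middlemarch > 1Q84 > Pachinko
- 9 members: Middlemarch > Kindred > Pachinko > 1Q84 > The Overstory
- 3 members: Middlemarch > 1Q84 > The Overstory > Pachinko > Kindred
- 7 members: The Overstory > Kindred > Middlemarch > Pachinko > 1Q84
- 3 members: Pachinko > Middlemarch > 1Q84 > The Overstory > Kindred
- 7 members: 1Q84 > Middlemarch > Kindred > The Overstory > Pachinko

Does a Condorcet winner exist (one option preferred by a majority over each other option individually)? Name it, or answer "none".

Middlemarch

Middlemarch vs Pachinko: 35–3 for Middlemarch.
Middlemarch vs The Overstory: 22–16 for Middlemarch.
Middlemarch vs 1Q84: 31–7 for Middlemarch.
Middlemarch vs Kindred: 22–16 for Middlemarch.
Middlemarch beats every other option head-to-head.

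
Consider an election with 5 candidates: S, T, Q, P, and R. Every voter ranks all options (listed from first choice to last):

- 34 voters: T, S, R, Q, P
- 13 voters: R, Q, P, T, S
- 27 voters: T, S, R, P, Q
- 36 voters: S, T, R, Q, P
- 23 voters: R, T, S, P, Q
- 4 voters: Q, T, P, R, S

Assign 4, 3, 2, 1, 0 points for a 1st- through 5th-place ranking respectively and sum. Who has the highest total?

T

S: 34·3 + 13·0 + 27·3 + 36·4 + 23·2 + 4·0 = 373
T: 34·4 + 13·1 + 27·4 + 36·3 + 23·3 + 4·3 = 446
Q: 34·1 + 13·3 + 27·0 + 36·1 + 23·0 + 4·4 = 125
P: 34·0 + 13·2 + 27·1 + 36·0 + 23·1 + 4·2 = 84
R: 34·2 + 13·4 + 27·2 + 36·2 + 23·4 + 4·1 = 342
T has the highest Borda score (446).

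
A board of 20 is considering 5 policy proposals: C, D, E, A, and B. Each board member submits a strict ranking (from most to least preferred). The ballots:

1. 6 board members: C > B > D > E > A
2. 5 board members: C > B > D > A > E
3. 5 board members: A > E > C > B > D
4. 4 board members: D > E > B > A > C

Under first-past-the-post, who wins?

First-place votes: C 11, D 4, E 0, A 5, B 0.
C has the most first-place votes.

C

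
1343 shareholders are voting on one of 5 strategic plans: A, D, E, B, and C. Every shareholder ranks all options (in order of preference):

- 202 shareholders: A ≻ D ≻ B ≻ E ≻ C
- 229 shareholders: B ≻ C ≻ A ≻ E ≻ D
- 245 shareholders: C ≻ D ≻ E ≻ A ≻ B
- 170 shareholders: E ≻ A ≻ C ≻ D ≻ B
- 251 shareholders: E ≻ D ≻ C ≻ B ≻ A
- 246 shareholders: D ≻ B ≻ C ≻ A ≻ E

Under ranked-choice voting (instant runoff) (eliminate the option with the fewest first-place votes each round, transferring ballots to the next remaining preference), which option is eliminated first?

Round 1: A 202, D 246, E 421, B 229, C 245. Eliminate A.

A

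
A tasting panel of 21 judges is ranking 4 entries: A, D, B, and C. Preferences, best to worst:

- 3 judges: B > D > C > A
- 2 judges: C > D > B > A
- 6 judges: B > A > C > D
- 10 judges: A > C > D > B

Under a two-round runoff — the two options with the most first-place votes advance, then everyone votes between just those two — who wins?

Round 1 first-place votes: A 10, D 0, B 9, C 2.
A and B advance.
Runoff: A is preferred to B by 10 voters; B by 11.
B wins the runoff.

B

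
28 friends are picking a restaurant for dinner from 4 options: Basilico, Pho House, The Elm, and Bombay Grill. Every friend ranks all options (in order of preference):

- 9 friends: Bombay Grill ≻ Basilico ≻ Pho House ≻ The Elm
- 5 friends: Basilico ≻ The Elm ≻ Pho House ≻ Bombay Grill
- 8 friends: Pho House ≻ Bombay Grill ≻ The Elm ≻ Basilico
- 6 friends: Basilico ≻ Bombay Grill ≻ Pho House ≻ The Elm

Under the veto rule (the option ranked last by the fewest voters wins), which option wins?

Pho House

Last-place votes: Basilico 8, Pho House 0, The Elm 15, Bombay Grill 5.
Pho House is ranked last by the fewest voters, so Pho House wins.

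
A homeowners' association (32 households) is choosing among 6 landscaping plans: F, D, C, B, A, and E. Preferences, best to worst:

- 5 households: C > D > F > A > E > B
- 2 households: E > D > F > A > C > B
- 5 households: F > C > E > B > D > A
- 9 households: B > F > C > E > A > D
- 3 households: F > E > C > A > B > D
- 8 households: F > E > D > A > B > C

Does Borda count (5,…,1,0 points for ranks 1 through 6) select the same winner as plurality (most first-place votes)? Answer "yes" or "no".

yes

Borda — scores: F 137, D 57, C 83, B 66, A 45, E 92. Winner: F.
Plurality — first-place votes: F 16, D 0, C 5, B 9, A 0, E 2. Winner: F.
The two methods agree.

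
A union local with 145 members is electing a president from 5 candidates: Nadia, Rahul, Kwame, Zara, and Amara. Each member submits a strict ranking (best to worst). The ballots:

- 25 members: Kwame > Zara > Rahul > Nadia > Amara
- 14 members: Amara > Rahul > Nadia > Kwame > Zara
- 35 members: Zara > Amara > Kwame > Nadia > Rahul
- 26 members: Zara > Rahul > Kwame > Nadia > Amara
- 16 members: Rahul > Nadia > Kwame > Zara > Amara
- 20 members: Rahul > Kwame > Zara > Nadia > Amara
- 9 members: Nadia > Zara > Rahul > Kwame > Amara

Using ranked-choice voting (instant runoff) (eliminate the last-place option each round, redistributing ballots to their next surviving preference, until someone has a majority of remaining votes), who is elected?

Zara

Round 1: Nadia 9, Rahul 36, Kwame 25, Zara 61, Amara 14. Eliminate Nadia.
Round 2: Rahul 36, Kwame 25, Zara 70, Amara 14. Eliminate Amara.
Round 3: Rahul 50, Kwame 25, Zara 70. Eliminate Kwame.
Round 4: Rahul 50, Zara 95. Zara has a majority.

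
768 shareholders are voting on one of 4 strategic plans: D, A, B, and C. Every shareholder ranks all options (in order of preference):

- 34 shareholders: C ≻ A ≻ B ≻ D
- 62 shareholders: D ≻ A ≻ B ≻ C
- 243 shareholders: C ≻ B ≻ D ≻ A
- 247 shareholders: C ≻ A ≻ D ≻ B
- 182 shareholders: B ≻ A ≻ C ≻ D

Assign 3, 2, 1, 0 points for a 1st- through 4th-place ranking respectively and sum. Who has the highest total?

D: 34·0 + 62·3 + 243·1 + 247·1 + 182·0 = 676
A: 34·2 + 62·2 + 243·0 + 247·2 + 182·2 = 1050
B: 34·1 + 62·1 + 243·2 + 247·0 + 182·3 = 1128
C: 34·3 + 62·0 + 243·3 + 247·3 + 182·1 = 1754
C has the highest Borda score (1754).

C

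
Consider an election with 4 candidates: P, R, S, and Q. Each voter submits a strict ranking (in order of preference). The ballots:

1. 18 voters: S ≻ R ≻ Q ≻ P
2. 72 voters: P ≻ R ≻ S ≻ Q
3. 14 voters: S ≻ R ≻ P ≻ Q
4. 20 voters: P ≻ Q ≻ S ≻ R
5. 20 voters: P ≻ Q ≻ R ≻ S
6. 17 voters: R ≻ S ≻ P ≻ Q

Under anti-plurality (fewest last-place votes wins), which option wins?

P

Last-place votes: P 18, R 20, S 20, Q 103.
P is ranked last by the fewest voters, so P wins.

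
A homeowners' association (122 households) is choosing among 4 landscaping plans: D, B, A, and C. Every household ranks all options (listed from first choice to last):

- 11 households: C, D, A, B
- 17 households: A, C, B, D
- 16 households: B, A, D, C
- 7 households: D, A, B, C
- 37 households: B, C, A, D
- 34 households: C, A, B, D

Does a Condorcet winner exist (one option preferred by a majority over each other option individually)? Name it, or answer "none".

C

C vs D: 99–23 for C.
C vs B: 62–60 for C.
C vs A: 82–40 for C.
C beats every other option head-to-head.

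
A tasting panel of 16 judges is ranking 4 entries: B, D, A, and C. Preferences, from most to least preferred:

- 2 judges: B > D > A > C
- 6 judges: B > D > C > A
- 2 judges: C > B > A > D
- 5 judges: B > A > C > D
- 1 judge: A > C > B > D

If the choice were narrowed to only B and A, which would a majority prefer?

B

Voters preferring B to A: 15; preferring A to B: 1.
B wins the head-to-head.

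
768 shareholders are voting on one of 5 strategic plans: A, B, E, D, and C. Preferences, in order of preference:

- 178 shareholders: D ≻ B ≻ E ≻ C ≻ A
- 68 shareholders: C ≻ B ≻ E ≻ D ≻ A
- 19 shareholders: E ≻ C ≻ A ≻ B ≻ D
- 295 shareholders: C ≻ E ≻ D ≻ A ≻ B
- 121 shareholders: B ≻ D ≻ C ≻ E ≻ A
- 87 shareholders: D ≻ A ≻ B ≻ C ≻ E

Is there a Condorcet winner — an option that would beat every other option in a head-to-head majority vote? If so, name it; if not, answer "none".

D vs A: 749–19 for D.
D vs B: 560–208 for D.
D vs E: 386–382 for D.
D vs C: 386–382 for D.
D beats every other option head-to-head.

D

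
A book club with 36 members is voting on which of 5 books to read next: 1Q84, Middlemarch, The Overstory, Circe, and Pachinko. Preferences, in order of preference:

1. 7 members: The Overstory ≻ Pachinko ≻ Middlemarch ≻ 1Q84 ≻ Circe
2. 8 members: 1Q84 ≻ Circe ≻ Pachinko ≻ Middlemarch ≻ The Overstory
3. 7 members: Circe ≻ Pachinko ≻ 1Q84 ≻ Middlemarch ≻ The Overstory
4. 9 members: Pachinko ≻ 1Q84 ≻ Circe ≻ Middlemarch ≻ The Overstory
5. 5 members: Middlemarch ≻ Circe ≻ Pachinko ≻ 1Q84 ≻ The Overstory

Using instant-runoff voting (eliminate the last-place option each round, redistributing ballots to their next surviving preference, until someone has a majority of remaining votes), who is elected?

Round 1: 1Q84 8, Middlemarch 5, The Overstory 7, Circe 7, Pachinko 9. Eliminate Middlemarch.
Round 2: 1Q84 8, The Overstory 7, Circe 12, Pachinko 9. Eliminate The Overstory.
Round 3: 1Q84 8, Circe 12, Pachinko 16. Eliminate 1Q84.
Round 4: Circe 20, Pachinko 16. Circe has a majority.

Circe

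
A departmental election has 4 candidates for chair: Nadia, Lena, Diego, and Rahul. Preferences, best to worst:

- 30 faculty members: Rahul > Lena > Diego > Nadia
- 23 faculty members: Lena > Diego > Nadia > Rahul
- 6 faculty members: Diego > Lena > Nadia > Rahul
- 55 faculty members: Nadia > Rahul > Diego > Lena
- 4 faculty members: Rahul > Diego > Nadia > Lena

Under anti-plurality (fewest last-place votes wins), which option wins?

Diego

Last-place votes: Nadia 30, Lena 59, Diego 0, Rahul 29.
Diego is ranked last by the fewest voters, so Diego wins.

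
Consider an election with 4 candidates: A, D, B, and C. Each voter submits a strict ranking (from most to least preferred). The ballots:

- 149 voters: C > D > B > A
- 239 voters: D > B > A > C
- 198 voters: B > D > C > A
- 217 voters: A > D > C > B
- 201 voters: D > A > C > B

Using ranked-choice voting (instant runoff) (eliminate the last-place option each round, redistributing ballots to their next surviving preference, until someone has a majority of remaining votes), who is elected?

D

Round 1: A 217, D 440, B 198, C 149. Eliminate C.
Round 2: A 217, D 589, B 198. D has a majority.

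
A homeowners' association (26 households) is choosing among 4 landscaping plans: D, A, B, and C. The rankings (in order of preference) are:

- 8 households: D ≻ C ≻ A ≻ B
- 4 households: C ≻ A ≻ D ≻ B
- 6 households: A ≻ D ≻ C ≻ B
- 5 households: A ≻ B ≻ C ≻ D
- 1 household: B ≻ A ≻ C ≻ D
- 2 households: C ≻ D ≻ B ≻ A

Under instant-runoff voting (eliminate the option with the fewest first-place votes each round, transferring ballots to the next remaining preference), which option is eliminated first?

B

Round 1: D 8, A 11, B 1, C 6. Eliminate B.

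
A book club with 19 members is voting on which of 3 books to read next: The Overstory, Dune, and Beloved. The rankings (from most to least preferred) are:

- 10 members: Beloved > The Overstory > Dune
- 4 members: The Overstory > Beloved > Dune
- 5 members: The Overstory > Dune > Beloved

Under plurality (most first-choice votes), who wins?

Beloved

First-place votes: The Overstory 9, Dune 0, Beloved 10.
Beloved has the most first-place votes.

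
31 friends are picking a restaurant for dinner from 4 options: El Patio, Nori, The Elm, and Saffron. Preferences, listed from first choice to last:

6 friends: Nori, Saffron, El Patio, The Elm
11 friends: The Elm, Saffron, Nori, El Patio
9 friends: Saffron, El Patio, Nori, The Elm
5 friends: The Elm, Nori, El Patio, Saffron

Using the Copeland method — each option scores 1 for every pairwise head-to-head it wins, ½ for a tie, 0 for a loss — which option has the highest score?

The Elm

El Patio: loses to Nori, The Elm, and Saffron → score 0.
Nori: beats El Patio; loses to The Elm and Saffron → score 1.
The Elm: beats El Patio, Nori, and Saffron → score 3.
Saffron: beats El Patio and Nori; loses to The Elm → score 2.
The Elm has the best pairwise record.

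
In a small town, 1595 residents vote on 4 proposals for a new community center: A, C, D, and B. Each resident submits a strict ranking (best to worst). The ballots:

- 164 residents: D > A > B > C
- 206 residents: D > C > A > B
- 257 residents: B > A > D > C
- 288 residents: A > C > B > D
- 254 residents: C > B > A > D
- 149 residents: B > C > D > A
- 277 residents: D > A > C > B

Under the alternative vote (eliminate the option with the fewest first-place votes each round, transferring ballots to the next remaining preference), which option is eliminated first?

C

Round 1: A 288, C 254, D 647, B 406. Eliminate C.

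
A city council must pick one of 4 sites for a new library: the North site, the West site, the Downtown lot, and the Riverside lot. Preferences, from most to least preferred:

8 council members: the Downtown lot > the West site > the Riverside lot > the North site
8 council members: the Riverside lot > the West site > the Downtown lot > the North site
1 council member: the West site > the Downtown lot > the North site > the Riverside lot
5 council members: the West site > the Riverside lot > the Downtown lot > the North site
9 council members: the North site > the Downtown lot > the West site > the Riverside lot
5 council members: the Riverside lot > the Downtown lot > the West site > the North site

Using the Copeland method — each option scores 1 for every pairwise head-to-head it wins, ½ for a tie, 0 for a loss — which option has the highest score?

the North site: loses to the West site, the Downtown lot, and the Riverside lot → score 0.
the West site: beats the North site and the Riverside lot; loses to the Downtown lot → score 2.
the Downtown lot: beats the North site and the West site; ties the Riverside lot → score 2.5.
the Riverside lot: beats the North site; ties the Downtown lot; loses to the West site → score 1.5.
the Downtown lot has the best pairwise record.

the Downtown lot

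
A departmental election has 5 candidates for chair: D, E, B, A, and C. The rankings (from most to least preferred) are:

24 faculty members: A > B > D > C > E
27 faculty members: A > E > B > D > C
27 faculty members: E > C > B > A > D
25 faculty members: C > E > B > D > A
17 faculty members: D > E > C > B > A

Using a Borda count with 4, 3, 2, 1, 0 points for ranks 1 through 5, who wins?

D: 24·2 + 27·1 + 27·0 + 25·1 + 17·4 = 168
E: 24·0 + 27·3 + 27·4 + 25·3 + 17·3 = 315
B: 24·3 + 27·2 + 27·2 + 25·2 + 17·1 = 247
A: 24·4 + 27·4 + 27·1 + 25·0 + 17·0 = 231
C: 24·1 + 27·0 + 27·3 + 25·4 + 17·2 = 239
E has the highest Borda score (315).

E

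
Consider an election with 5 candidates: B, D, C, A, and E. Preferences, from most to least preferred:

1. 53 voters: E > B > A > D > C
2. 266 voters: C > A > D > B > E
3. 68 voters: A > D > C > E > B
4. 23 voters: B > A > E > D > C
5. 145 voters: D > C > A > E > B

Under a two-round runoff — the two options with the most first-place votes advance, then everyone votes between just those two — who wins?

Round 1 first-place votes: B 23, D 145, C 266, A 68, E 53.
C and D advance.
Runoff: C is preferred to D by 266 voters; D by 289.
D wins the runoff.

D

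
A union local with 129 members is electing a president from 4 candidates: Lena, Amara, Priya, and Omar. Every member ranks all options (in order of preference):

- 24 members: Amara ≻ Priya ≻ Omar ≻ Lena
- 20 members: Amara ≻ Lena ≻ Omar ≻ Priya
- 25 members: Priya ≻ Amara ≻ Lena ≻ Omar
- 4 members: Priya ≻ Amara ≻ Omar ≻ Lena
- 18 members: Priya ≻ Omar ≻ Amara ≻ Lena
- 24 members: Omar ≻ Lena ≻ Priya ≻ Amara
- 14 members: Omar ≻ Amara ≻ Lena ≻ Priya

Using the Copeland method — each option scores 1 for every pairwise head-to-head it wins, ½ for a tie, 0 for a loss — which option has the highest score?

Lena: loses to Amara, Priya, and Omar → score 0.
Amara: beats Lena and Omar; loses to Priya → score 2.
Priya: beats Lena, Amara, and Omar → score 3.
Omar: beats Lena; loses to Amara and Priya → score 1.
Priya has the best pairwise record.

Priya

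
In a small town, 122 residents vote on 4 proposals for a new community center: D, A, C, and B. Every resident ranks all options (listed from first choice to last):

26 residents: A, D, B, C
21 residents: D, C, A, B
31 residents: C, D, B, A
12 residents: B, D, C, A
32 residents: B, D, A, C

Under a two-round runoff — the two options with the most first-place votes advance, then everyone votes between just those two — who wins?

Round 1 first-place votes: D 21, A 26, C 31, B 44.
B and C advance.
Runoff: B is preferred to C by 70 voters; C by 52.
B wins the runoff.

B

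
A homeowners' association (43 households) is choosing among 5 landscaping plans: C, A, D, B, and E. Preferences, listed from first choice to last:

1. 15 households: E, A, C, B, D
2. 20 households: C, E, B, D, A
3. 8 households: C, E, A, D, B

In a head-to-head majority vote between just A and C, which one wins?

Voters preferring A to C: 15; preferring C to A: 28.
C wins the head-to-head.

C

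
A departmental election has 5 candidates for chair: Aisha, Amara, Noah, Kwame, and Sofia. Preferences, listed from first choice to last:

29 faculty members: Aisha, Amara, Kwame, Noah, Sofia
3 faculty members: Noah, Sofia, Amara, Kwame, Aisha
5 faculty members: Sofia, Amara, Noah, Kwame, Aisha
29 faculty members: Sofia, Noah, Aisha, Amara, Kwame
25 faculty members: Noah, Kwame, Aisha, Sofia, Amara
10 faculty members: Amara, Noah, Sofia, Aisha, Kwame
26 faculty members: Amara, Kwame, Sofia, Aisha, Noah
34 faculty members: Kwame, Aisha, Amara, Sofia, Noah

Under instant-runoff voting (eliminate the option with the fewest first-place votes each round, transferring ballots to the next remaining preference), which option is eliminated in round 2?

Aisha

Round 1: Aisha 29, Amara 36, Noah 28, Kwame 34, Sofia 34. Eliminate Noah.
Round 2: Aisha 29, Amara 36, Kwame 59, Sofia 37. Eliminate Aisha.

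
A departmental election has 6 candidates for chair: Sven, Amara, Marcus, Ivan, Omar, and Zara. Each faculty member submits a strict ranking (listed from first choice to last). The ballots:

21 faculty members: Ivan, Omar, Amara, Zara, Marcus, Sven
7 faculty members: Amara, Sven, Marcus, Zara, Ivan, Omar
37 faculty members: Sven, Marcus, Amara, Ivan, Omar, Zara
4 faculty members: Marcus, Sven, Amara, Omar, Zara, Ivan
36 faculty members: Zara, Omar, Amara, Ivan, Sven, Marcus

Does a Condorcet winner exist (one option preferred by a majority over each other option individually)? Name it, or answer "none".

none

Checking pairwise contests:
Amara beats Sven 64–41.
Omar beats Amara 57–48.
Sven beats Marcus 80–25.
Amara beats Ivan 84–21.
Ivan beats Omar 65–40.
Amara beats Zara 69–36.
Every option loses at least one head-to-head, so there is no Condorcet winner.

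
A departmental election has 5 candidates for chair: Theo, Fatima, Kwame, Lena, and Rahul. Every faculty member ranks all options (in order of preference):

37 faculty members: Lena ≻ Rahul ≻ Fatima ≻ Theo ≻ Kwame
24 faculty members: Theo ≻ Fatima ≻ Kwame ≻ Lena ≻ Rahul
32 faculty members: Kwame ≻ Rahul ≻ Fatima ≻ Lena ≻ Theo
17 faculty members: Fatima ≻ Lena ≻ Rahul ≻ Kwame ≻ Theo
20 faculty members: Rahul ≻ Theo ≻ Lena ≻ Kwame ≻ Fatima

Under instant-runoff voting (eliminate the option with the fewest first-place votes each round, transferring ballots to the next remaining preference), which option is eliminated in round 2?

Rahul

Round 1: Theo 24, Fatima 17, Kwame 32, Lena 37, Rahul 20. Eliminate Fatima.
Round 2: Theo 24, Kwame 32, Lena 54, Rahul 20. Eliminate Rahul.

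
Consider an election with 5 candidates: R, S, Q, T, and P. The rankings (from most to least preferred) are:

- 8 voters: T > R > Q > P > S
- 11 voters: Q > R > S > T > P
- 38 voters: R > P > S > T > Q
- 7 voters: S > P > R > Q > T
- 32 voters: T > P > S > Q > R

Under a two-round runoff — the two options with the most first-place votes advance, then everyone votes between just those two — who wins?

R

Round 1 first-place votes: R 38, S 7, Q 11, T 40, P 0.
T and R advance.
Runoff: T is preferred to R by 40 voters; R by 56.
R wins the runoff.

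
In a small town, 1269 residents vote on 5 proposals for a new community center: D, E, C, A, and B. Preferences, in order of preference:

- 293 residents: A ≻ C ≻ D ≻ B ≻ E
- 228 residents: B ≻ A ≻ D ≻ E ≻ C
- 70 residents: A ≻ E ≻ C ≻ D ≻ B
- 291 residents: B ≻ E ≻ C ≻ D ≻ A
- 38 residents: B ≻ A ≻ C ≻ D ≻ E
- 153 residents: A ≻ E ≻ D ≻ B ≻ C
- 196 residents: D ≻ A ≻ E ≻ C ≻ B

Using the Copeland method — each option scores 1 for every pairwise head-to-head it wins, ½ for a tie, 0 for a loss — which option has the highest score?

D: beats E and B; loses to C and A → score 2.
E: beats C; loses to D, A, and B → score 1.
C: beats D; loses to E, A, and B → score 1.
A: beats D, E, C, and B → score 4.
B: beats E and C; loses to D and A → score 2.
A has the best pairwise record.

A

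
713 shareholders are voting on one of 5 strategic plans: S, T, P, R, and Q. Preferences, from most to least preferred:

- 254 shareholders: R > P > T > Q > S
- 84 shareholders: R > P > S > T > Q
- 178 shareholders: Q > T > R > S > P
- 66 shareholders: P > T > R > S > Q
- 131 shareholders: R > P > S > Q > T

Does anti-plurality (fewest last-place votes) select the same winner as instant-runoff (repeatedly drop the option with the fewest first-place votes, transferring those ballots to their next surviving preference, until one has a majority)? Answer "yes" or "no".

Anti-plurality — last-place votes: S 254, T 131, P 178, R 0, Q 150. Winner: R.
Instant-runoff — R1 S 0, T 0, P 66, R 469, Q 178 (R winner). Winner: R.
The two methods agree.

yes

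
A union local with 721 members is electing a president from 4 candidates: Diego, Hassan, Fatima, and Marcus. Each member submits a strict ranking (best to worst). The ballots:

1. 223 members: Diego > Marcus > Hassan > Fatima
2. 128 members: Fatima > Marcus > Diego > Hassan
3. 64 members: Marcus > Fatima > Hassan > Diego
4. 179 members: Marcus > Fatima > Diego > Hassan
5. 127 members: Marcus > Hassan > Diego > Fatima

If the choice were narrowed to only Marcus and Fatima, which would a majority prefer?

Marcus

Voters preferring Marcus to Fatima: 593; preferring Fatima to Marcus: 128.
Marcus wins the head-to-head.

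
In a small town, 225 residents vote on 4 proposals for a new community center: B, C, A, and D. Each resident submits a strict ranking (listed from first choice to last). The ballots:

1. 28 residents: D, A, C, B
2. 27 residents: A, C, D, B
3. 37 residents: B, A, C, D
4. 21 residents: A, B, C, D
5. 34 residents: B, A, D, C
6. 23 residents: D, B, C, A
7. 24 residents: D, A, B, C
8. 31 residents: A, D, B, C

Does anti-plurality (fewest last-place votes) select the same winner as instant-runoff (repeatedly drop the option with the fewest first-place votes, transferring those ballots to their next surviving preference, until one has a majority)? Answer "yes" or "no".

Anti-plurality — last-place votes: B 55, C 89, A 23, D 58. Winner: A.
Instant-runoff — R1 B 71, C 0, A 79, D 75 (C out); R2 B 71, A 79, D 75 (B out); R3 A 150, D 75 (A winner). Winner: A.
The two methods agree.

yes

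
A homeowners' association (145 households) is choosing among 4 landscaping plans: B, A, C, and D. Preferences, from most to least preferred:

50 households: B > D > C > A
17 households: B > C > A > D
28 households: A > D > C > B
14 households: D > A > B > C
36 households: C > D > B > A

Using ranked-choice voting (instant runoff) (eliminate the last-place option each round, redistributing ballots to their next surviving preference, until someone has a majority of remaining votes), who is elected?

B

Round 1: B 67, A 28, C 36, D 14. Eliminate D.
Round 2: B 67, A 42, C 36. Eliminate C.
Round 3: B 103, A 42. B has a majority.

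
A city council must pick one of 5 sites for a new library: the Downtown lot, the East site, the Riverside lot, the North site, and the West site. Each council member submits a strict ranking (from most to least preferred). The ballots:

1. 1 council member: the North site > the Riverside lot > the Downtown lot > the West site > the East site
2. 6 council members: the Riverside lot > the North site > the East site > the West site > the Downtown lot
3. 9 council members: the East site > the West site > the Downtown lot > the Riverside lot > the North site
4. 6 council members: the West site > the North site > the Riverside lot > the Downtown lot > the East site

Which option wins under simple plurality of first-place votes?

the East site

First-place votes: the Downtown lot 0, the East site 9, the Riverside lot 6, the North site 1, the West site 6.
the East site has the most first-place votes.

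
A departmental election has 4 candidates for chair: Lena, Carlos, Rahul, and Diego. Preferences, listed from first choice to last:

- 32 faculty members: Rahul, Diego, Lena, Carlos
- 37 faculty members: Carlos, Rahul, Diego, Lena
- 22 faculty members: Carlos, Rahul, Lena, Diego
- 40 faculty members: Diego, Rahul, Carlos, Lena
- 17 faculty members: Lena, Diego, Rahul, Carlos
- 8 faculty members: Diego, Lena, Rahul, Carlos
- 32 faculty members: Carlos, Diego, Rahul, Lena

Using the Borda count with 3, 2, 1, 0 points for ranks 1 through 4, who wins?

Lena: 32·1 + 37·0 + 22·1 + 40·0 + 17·3 + 8·2 + 32·0 = 121
Carlos: 32·0 + 37·3 + 22·3 + 40·1 + 17·0 + 8·0 + 32·3 = 313
Rahul: 32·3 + 37·2 + 22·2 + 40·2 + 17·1 + 8·1 + 32·1 = 351
Diego: 32·2 + 37·1 + 22·0 + 40·3 + 17·2 + 8·3 + 32·2 = 343
Rahul has the highest Borda score (351).

Rahul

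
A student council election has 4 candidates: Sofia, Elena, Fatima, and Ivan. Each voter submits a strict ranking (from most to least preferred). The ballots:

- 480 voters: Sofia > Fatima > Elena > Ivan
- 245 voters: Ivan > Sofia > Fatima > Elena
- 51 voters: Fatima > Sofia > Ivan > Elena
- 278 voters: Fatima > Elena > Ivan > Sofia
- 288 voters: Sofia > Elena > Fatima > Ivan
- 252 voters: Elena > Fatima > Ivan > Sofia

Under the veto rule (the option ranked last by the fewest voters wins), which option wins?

Fatima

Last-place votes: Sofia 530, Elena 296, Fatima 0, Ivan 768.
Fatima is ranked last by the fewest voters, so Fatima wins.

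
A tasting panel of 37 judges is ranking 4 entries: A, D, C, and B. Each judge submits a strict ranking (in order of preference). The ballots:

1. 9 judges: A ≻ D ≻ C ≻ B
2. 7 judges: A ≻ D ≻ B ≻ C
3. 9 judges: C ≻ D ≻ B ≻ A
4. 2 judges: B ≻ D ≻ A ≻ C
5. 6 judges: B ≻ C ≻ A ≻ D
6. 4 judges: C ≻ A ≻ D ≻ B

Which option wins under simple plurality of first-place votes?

First-place votes: A 16, D 0, C 13, B 8.
A has the most first-place votes.

A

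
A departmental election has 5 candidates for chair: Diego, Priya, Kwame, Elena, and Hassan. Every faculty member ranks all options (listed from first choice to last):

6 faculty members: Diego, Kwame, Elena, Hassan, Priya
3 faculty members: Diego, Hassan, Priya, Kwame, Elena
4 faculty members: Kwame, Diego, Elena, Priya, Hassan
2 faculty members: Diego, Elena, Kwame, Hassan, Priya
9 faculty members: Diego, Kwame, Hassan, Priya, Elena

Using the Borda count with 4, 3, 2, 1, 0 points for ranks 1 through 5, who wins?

Diego

Diego: 6·4 + 3·4 + 4·3 + 2·4 + 9·4 = 92
Priya: 6·0 + 3·2 + 4·1 + 2·0 + 9·1 = 19
Kwame: 6·3 + 3·1 + 4·4 + 2·2 + 9·3 = 68
Elena: 6·2 + 3·0 + 4·2 + 2·3 + 9·0 = 26
Hassan: 6·1 + 3·3 + 4·0 + 2·1 + 9·2 = 35
Diego has the highest Borda score (92).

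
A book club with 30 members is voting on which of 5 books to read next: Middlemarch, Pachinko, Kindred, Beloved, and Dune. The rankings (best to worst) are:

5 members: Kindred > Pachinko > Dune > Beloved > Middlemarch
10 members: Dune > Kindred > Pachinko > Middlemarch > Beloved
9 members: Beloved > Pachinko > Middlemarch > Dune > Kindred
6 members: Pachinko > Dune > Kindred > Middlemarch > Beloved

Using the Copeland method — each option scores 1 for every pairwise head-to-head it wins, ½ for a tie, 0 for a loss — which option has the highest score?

Pachinko

Middlemarch: beats Beloved; loses to Pachinko, Kindred, and Dune → score 1.
Pachinko: beats Middlemarch, Beloved, and Dune; ties Kindred → score 3.5.
Kindred: beats Middlemarch and Beloved; ties Pachinko; loses to Dune → score 2.5.
Beloved: loses to Middlemarch, Pachinko, Kindred, and Dune → score 0.
Dune: beats Middlemarch, Kindred, and Beloved; loses to Pachinko → score 3.
Pachinko has the best pairwise record.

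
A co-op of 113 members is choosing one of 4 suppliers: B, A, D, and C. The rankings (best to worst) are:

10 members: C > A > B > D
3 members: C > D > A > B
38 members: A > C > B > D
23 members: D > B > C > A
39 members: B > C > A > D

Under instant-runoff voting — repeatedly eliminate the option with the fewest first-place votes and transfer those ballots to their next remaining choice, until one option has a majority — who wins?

B

Round 1: B 39, A 38, D 23, C 13. Eliminate C.
Round 2: B 39, A 48, D 26. Eliminate D.
Round 3: B 62, A 51. B has a majority.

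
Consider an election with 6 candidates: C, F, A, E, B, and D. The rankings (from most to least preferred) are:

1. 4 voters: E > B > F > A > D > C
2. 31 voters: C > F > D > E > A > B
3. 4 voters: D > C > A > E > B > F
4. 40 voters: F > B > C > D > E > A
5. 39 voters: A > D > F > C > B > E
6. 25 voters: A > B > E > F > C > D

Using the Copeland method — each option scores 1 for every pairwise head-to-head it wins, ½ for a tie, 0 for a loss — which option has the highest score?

F

C: beats A, E, B, and D; loses to F → score 4.
F: beats C, A, E, B, and D → score 5.
A: beats B; loses to C, F, E, and D → score 1.
E: beats A; loses to C, F, B, and D → score 1.
B: beats E; loses to C, F, A, and D → score 1.
D: beats A, E, and B; loses to C and F → score 3.
F has the best pairwise record.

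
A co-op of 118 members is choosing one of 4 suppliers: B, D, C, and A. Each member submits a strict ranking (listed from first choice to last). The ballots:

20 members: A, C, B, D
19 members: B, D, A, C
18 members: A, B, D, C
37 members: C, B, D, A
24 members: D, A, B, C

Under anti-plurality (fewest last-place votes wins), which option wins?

B

Last-place votes: B 0, D 20, C 61, A 37.
B is ranked last by the fewest voters, so B wins.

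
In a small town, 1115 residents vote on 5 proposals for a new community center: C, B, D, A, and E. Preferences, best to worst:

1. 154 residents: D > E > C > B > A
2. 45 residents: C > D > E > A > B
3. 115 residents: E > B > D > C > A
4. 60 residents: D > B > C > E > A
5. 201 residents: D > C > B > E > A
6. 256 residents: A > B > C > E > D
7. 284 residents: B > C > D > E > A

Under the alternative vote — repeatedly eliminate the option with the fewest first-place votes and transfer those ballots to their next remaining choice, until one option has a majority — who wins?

Round 1: C 45, B 284, D 415, A 256, E 115. Eliminate C.
Round 2: B 284, D 460, A 256, E 115. Eliminate E.
Round 3: B 399, D 460, A 256. Eliminate A.
Round 4: B 655, D 460. B has a majority.

B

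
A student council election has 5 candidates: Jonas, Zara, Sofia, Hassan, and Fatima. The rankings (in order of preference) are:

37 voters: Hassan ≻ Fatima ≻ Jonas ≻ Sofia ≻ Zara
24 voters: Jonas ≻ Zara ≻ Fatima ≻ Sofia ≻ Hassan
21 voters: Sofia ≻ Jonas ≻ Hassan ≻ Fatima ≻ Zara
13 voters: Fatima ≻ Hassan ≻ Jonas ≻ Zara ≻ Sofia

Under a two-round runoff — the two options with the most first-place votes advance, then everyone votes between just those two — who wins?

Round 1 first-place votes: Jonas 24, Zara 0, Sofia 21, Hassan 37, Fatima 13.
Hassan and Jonas advance.
Runoff: Hassan is preferred to Jonas by 50 voters; Jonas by 45.
Hassan wins the runoff.

Hassan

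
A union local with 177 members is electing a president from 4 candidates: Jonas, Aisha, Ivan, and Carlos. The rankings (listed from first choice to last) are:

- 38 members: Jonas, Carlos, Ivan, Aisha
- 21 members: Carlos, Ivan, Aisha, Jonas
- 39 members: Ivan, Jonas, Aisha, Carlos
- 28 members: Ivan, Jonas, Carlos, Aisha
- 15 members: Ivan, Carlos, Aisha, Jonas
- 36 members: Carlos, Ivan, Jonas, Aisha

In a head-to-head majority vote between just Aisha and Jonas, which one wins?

Jonas

Voters preferring Aisha to Jonas: 36; preferring Jonas to Aisha: 141.
Jonas wins the head-to-head.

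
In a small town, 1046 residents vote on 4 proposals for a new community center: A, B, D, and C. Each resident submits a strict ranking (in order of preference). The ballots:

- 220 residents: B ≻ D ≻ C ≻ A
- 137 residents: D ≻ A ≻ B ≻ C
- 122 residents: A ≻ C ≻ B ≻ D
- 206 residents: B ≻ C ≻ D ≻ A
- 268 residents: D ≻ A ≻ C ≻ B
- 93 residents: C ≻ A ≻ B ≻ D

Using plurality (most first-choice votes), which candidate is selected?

First-place votes: A 122, B 426, D 405, C 93.
B has the most first-place votes.

B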